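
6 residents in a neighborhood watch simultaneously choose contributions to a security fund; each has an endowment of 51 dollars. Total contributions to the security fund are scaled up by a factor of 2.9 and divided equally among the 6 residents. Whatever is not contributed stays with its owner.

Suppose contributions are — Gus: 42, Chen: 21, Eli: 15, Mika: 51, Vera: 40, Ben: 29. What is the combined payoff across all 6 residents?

Total contributed: 42 + 21 + 15 + 51 + 40 + 29 = 198; total kept: 6 × 51 − 198 = 108.
The security fund pays out 2.9 × 198 = 574.20 in aggregate.
Group total = 108 + 574.20 = 682.20.

682.20 dollars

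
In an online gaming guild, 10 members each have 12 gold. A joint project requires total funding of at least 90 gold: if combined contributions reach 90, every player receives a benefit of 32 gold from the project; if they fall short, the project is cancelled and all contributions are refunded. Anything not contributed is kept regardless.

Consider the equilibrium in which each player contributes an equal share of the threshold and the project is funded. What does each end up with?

Equal share of the threshold: 90/10 = 9.
At this profile no one gains by cutting their contribution: any cut drops the total below 90, the project is cancelled, contributions are refunded, and the deviator ends with 12, which is less than 12 − 9 + 32 = 35. Contributing more than 9 just wastes the excess. So contributing exactly 9 is a best response.
Each player's payoff: 12 − 9 + 32 = 35.

35 gold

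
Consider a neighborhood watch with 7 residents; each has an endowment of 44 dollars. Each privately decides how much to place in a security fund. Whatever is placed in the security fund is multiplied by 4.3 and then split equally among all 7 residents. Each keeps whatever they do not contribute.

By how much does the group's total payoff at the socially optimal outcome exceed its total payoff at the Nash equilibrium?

1016.40 dollars

Each contributed unit returns 4.3/7 = 0.6143 to its contributor — below 1 — so contributing 0 is dominant for every player. At the Nash equilibrium everyone keeps their 44, and the group total is 7 × 44 = 308.
Each contributed unit returns 4.300 to the group as a whole (0.6143 to each of 7 players), which exceeds 1, so the social optimum is full contribution: group total = 4.300 × 308 = 1324.40.
Efficiency loss = 1324.40 − 308 = 1016.40.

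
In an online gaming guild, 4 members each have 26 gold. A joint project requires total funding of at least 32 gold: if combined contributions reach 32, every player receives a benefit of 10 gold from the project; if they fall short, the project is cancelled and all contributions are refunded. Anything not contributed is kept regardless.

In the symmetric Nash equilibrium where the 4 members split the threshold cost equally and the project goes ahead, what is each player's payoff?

28 gold

Equal share of the threshold: 32/4 = 8.
At this profile no one gains by cutting their contribution: any cut drops the total below 32, the project is cancelled, contributions are refunded, and the deviator ends with 26, which is less than 26 − 8 + 10 = 28. Contributing more than 8 just wastes the excess. So contributing exactly 8 is a best response.
Each player's payoff: 26 − 8 + 10 = 28.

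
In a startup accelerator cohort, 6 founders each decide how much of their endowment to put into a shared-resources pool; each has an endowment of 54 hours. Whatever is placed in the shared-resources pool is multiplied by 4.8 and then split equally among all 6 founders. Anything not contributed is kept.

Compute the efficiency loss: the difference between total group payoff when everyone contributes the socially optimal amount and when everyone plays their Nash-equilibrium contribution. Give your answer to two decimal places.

Each contributed unit returns 4.8/6 = 0.8000 to its contributor — below 1 — so contributing 0 is dominant for every player. At the Nash equilibrium everyone keeps their 54, and the group total is 6 × 54 = 324.
Each contributed unit returns 4.800 to the group as a whole (0.8000 to each of 6 players), which exceeds 1, so the social optimum is full contribution: group total = 4.800 × 324 = 1555.20.
Efficiency loss = 1555.20 − 324 = 1231.20.

1231.20 hours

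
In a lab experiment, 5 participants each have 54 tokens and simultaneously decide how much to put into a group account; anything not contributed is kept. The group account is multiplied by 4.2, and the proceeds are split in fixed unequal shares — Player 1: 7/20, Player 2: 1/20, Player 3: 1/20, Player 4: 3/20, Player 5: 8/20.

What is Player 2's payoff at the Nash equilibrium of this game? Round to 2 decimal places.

76.68 tokens

A player with share s gets back 4.2·s per unit contributed, so full contribution is dominant for anyone with s > 1/4.2 = 0.2381 and zero contribution is dominant for anyone below.
Player 1 and Player 5 are above the threshold, contributing 54 each; the remaining 3 contribute 0. Total contributed: 108.
Player 2 keeps 54 and receives 4.2 × 108 × 1/20 = 22.68 from the group account, for a payoff of 76.68.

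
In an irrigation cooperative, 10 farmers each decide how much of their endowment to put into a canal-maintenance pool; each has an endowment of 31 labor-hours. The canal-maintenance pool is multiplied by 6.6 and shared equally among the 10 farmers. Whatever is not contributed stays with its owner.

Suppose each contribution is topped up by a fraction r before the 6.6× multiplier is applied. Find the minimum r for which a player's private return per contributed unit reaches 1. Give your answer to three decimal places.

With matching at rate r, one contributed unit becomes (1 + r) in the canal-maintenance pool and returns 6.6 × (1 + r) / 10 to the contributor.
Setting this equal to 1: 1 + r = 10/6.6 = 1.5152.
So the minimum matching rate is r = 1.5152 − 1 = 0.515.

0.515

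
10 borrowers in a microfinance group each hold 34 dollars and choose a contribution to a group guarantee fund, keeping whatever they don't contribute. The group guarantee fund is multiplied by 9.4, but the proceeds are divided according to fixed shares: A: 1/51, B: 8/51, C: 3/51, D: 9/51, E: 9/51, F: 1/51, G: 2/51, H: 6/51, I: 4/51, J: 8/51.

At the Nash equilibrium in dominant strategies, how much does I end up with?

159.33 dollars

Player j's private return per contributed unit is 9.4 × (j's share). Contributing is weakly dominant for j when that share is at least 1/9.4 = 0.1064, and contributing 0 is dominant otherwise.
The shares above 0.1064 belong to B, D, E, H and J, contributing 34 each; the remaining 5 contribute 0. Total contributed: 170.
I keeps 34 and receives 9.4 × 170 × 4/51 = 125.33 from the group guarantee fund, for a payoff of 159.33.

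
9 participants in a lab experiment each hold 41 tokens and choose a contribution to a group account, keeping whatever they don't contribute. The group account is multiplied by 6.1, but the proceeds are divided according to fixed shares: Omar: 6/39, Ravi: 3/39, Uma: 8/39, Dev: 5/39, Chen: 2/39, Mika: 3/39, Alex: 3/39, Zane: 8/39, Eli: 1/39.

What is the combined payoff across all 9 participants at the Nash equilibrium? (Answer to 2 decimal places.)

Each unit j contributes comes back to j as 6.1 × (j's share), so j prefers to contribute only if that share exceeds 1/6.1 = 0.1639; otherwise keeping the unit dominates.
Uma and Zane clear that bar, contributing 41 each; the remaining 7 contribute 0. Total contributed: 82.
The group account pays out 6.1 × 82 = 500.20 in total (split across the unequal shares, but the aggregate is all that matters for the group sum).
The 7 free-riders keep 41 each, adding 287. Group total = 287 + 500.20 = 787.20.

787.20 tokens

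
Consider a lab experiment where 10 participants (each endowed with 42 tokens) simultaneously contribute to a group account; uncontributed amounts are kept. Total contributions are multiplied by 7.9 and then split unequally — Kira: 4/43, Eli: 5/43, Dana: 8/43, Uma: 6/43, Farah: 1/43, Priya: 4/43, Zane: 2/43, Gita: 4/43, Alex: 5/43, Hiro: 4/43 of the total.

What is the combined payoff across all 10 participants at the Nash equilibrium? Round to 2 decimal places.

Each unit j contributes comes back to j as 7.9 × (j's share), so j prefers to contribute only if that share exceeds 1/7.9 = 0.1266; otherwise keeping the unit dominates.
The shares above 0.1266 belong to Dana and Uma, contributing 42 each; the remaining 8 contribute 0. Total contributed: 84.
The group account pays out 7.9 × 84 = 663.60 in total (split across the unequal shares, but the aggregate is all that matters for the group sum).
The 8 free-riders keep 42 each, adding 336. Group total = 336 + 663.60 = 999.60.

999.60 tokens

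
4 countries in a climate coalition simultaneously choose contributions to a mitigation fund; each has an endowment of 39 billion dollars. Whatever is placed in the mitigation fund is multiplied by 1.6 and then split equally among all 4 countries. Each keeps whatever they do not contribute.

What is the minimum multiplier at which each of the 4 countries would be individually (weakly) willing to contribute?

A contributed unit returns (multiplier)/4 to its contributor.
This reaches 1 exactly when the multiplier is 4.

4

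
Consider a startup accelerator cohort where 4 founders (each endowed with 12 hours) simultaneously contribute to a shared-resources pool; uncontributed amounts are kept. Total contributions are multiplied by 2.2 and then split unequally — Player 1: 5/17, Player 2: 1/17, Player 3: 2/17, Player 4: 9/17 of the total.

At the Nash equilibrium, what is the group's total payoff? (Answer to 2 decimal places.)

62.40 hours

For player j, contributing a unit is worthwhile iff 2.2 × (j's share) ≥ 1, i.e. iff j's share is at least 0.4545.
The only share above 0.4545 is Player 4's 9/17, contributing 12; the remaining 3 contribute 0. Total contributed: 12.
The shared-resources pool pays out 2.2 × 12 = 26.40 in total (split across the unequal shares, but the aggregate is all that matters for the group sum).
The 3 free-riders keep 12 each, adding 36. Group total = 36 + 26.40 = 62.40.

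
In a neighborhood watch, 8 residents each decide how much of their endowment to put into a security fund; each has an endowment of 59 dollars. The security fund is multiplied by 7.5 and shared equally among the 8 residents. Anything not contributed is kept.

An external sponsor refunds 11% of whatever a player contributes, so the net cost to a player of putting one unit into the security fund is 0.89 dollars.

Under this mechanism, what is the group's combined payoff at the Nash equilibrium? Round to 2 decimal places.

Under the mechanism each unit contributed yields (7.5/8) / 0.89 = 1.0534 back to its contributor per unit of net cost, which exceeds 1, making full contribution the dominant choice for everyone.
So the Nash equilibrium is full contribution by all 8; the group earns 8 × (59 × 0.11 + 7.5 × 59) = 3591.92.

3591.92 dollars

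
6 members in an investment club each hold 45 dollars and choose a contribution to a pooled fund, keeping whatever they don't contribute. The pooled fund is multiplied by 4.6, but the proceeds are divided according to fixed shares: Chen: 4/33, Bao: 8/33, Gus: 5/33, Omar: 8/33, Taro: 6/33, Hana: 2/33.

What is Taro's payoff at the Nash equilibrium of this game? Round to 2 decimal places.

120.27 dollars

Player j's private return per contributed unit is 4.6 × (j's share). Contributing is weakly dominant for j when that share is at least 1/4.6 = 0.2174, and contributing 0 is dominant otherwise.
The shares above 0.2174 belong to Bao and Omar, contributing 45 each; the remaining 4 contribute 0. Total contributed: 90.
Taro keeps 45 and receives 4.6 × 90 × 6/33 = 75.27 from the pooled fund, for a payoff of 120.27.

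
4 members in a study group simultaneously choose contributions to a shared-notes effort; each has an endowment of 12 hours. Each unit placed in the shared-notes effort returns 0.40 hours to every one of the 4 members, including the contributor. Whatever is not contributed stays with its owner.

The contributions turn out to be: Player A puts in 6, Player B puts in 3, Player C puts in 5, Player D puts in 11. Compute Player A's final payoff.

Total contributed: 6 + 3 + 5 + 11 = 25.
Each receives 0.40 × 25 = 10.00 from the shared-notes effort.
Player A keeps 12 − 6 = 6, so Player A's payoff is 6 + 10.00 = 16.00.

16.00 hours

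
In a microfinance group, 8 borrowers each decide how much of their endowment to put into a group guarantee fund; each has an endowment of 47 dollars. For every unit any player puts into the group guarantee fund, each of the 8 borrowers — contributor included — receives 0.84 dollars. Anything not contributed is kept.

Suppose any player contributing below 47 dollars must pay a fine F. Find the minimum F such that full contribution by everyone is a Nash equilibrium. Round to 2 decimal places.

Given the others contribute fully, the best deviation is to contribute 0 (any partial contribution still incurs the fine and gives up units whose private return 0.84 is below 1).
Deviating from 47 to 0 saves 47 dollars but forfeits the deviator's share of the drop in the group guarantee fund: 0.84 × 47 = 39.48.
So the deviation gain is 47 − 39.48 = 7.52, and the fine must be at least 7.52 dollars to wipe it out.

7.52 dollars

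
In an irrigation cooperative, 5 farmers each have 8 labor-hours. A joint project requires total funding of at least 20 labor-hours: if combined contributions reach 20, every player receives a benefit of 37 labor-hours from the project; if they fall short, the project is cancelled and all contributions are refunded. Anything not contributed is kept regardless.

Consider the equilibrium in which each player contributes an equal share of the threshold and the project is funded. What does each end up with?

41 labor-hours

Equal share of the threshold: 20/5 = 4.
At this profile no one gains by cutting their contribution: any cut drops the total below 20, the project is cancelled, contributions are refunded, and the deviator ends with 8, which is less than 8 − 4 + 37 = 41. Contributing more than 4 just wastes the excess. So contributing exactly 4 is a best response.
Each player's payoff: 8 − 4 + 37 = 41.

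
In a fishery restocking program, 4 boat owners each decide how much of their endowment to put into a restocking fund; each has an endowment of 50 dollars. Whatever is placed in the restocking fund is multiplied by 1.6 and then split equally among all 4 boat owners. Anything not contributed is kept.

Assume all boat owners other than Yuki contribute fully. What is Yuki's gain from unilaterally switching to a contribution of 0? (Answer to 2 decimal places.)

Switching from a contribution of 50 to 0 lets Yuki keep an extra 50 dollars, but lowers the restocking fund by 50, which costs Yuki their own share of that drop: 1.6/4 × 50 = 20.00.
Net gain = 50 − 20.00 = 30.00. The private return per contributed unit (0.4000) is below 1, so free-riding is indeed the best response regardless of what the others do.

30.00 dollars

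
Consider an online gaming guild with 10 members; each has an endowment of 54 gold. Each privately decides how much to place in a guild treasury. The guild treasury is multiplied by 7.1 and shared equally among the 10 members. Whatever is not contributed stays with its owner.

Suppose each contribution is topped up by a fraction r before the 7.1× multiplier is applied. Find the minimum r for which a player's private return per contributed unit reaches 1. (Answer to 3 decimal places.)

0.408

With matching at rate r, one contributed unit becomes (1 + r) in the guild treasury and returns 7.1 × (1 + r) / 10 to the contributor.
Setting this equal to 1: 1 + r = 10/7.1 = 1.4085.
So the minimum matching rate is r = 1.4085 − 1 = 0.408.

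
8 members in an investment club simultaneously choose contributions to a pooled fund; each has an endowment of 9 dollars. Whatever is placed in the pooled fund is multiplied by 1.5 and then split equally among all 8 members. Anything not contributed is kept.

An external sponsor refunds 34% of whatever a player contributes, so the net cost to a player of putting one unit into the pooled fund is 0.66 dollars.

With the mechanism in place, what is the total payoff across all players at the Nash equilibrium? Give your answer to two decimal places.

72.00 dollars

The effective private return is (1.5/8) / 0.66 = 0.2841, which is still under 1, so the mechanism doesn't change anyone's dominant strategy: zero contribution.
Everyone keeps their endowment and the group total is 8 × 9 = 72.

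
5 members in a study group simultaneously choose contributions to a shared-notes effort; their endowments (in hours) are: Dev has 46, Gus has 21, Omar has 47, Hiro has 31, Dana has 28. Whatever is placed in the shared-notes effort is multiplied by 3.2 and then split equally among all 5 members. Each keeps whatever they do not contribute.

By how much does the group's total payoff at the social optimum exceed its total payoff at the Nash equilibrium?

380.60 hours

The private return per contributed unit is 3.2/5 = 0.6400 < 1 for every player regardless of endowment, so the Nash equilibrium is zero contribution and the group total is Σ E_j = 46 + 21 + 47 + 31 + 28 = 173.
Each contributed unit returns 3.200 to the group, so the social optimum is full contribution by everyone: group total = 3.200 × 173 = 553.60.
Efficiency loss = (3.200 − 1) × 173 = 380.60.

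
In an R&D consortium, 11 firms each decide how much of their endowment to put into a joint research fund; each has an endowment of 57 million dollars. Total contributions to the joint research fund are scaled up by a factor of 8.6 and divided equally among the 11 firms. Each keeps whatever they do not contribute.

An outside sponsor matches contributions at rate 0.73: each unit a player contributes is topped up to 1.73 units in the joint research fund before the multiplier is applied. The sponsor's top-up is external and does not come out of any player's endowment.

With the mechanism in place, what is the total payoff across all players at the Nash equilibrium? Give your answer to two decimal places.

9328.51 million dollars

With the mechanism, a contributed unit returns 8.6 × 1.73 / 11 = 1.3525 per unit of net cost to the contributor — now above 1 — so contributing fully is weakly dominant for every player.
At the Nash equilibrium everyone contributes 57. Group total payoff = 8.6 × 1.73 × 627 = 9328.51.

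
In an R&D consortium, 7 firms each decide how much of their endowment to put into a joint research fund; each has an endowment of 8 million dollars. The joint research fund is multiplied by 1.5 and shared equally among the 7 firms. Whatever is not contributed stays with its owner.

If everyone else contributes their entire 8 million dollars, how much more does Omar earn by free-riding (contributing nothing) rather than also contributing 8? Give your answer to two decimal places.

Switching from a contribution of 8 to 0 lets Omar keep an extra 8 million dollars, but lowers the joint research fund by 8, which costs Omar their own share of that drop: 1.5/7 × 8 = 1.71.
Net gain = 8 − 1.71 = 6.29. The private return per contributed unit (0.2143) is below 1, so free-riding is indeed the best response regardless of what the others do.

6.29 million dollars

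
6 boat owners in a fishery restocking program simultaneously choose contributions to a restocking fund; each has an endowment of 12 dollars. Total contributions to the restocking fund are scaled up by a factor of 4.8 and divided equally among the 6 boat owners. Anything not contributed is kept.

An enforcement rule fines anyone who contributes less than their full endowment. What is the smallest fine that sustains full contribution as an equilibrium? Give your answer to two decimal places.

2.40 dollars

Given the others contribute fully, the best deviation is to contribute 0 (any partial contribution still incurs the fine and gives up units whose private return 0.8000 is below 1).
Deviating from 12 to 0 saves 12 dollars but forfeits the deviator's share of the drop in the restocking fund: 4.8/6 × 12 = 9.60.
So the deviation gain is 12 − 9.60 = 2.40, and the fine must be at least 2.40 dollars to wipe it out.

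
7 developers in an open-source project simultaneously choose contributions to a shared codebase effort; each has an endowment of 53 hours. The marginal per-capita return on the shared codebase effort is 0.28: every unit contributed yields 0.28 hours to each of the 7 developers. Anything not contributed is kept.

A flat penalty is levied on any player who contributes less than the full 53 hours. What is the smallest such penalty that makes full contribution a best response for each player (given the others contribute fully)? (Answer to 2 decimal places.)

Given the others contribute fully, the best deviation is to contribute 0 (any partial contribution still incurs the fine and gives up units whose private return 0.28 is below 1).
Deviating from 53 to 0 saves 53 hours but forfeits the deviator's share of the drop in the shared codebase effort: 0.28 × 53 = 14.84.
So the deviation gain is 53 − 14.84 = 38.16, and the fine must be at least 38.16 hours to wipe it out.

38.16 hours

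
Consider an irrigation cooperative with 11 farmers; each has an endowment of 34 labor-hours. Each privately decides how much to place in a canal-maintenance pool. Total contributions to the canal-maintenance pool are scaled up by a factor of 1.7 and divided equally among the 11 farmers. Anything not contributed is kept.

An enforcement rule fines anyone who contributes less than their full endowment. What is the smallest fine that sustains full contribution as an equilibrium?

28.75 labor-hours

Given the others contribute fully, the best deviation is to contribute 0 (any partial contribution still incurs the fine and gives up units whose private return 0.1545 is below 1).
Deviating from 34 to 0 saves 34 labor-hours but forfeits the deviator's share of the drop in the canal-maintenance pool: 1.7/11 × 34 = 5.25.
So the deviation gain is 34 − 5.25 = 28.75, and the fine must be at least 28.75 labor-hours to wipe it out.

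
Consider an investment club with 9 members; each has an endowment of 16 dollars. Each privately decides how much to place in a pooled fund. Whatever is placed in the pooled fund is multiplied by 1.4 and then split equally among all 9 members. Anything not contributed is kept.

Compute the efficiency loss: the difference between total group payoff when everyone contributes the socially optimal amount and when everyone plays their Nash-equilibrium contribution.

57.60 dollars

Each contributed unit returns 1.4/9 = 0.1556 to its contributor — below 1 — so contributing 0 is dominant for every player. At the Nash equilibrium everyone keeps their 16, and the group total is 9 × 16 = 144.
Each contributed unit returns 1.400 to the group as a whole (0.1556 to each of 9 players), which exceeds 1, so the social optimum is full contribution: group total = 1.400 × 144 = 201.60.
Efficiency loss = 201.60 − 144 = 57.60.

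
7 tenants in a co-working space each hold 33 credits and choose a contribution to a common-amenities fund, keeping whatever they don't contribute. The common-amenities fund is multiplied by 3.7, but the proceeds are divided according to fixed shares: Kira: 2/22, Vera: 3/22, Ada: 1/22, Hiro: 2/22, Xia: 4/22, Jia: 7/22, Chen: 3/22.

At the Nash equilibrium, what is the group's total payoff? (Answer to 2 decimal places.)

320.10 credits

Player j's private return per contributed unit is 3.7 × (j's share). Contributing is weakly dominant for j when that share is at least 1/3.7 = 0.2703, and contributing 0 is dominant otherwise.
The only share above 0.2703 is Jia's 7/22, contributing 33; the remaining 6 contribute 0. Total contributed: 33.
The common-amenities fund pays out 3.7 × 33 = 122.10 in total (split across the unequal shares, but the aggregate is all that matters for the group sum).
The 6 free-riders keep 33 each, adding 198. Group total = 198 + 122.10 = 320.10.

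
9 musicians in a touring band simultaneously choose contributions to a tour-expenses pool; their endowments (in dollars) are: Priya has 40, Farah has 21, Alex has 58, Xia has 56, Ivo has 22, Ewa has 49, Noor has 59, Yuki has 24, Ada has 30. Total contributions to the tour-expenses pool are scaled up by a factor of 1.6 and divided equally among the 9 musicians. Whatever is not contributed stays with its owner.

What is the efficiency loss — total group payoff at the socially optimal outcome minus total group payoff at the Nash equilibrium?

215.40 dollars

The private return per contributed unit is 1.6/9 = 0.1778 < 1 for every player regardless of endowment, so the Nash equilibrium is zero contribution and the group total is Σ E_j = 40 + 21 + 58 + 56 + 22 + 49 + 59 + 24 + 30 = 359.
Each contributed unit returns 1.600 to the group, so the social optimum is full contribution by everyone: group total = 1.600 × 359 = 574.40.
Efficiency loss = (1.600 − 1) × 359 = 215.40.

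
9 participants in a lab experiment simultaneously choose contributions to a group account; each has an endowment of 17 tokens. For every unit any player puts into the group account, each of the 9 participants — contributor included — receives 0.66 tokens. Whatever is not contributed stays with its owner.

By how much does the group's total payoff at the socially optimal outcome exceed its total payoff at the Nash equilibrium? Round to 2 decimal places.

755.82 tokens

The private return per contributed unit is 0.66 < 1, so contributing 0 is dominant for every player. At the Nash equilibrium everyone keeps their 17, and the group total is 9 × 17 = 153.
Each contributed unit returns 5.940 to the group as a whole (0.66 to each of 9 players), which exceeds 1, so the social optimum is full contribution: group total = 5.940 × 153 = 908.82.
Efficiency loss = 908.82 − 153 = 755.82.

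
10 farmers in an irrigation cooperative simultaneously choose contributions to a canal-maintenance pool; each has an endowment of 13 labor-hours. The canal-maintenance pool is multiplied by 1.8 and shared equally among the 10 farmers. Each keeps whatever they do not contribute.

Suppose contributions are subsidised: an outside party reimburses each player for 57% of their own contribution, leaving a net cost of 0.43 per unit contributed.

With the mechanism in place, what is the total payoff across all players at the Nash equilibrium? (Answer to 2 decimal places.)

The effective private return is (1.8/10) / 0.43 = 0.4186, which is still under 1, so the mechanism doesn't change anyone's dominant strategy: zero contribution.
At the Nash equilibrium no one contributes; group total payoff = 10 × 13 = 130.

130.00 labor-hours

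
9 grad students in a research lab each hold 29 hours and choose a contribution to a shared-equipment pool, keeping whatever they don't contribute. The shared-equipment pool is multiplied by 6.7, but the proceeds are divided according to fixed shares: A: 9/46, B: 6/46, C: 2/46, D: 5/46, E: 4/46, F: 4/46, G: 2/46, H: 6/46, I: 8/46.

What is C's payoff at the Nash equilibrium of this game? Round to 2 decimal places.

45.90 hours

A player with share s gets back 6.7·s per unit contributed, so full contribution is dominant for anyone with s > 1/6.7 = 0.1493 and zero contribution is dominant for anyone below.
The shares above 0.1493 belong to A and I, contributing 29 each; the remaining 7 contribute 0. Total contributed: 58.
C keeps 29 and receives 6.7 × 58 × 2/46 = 16.90 from the shared-equipment pool, for a payoff of 45.90.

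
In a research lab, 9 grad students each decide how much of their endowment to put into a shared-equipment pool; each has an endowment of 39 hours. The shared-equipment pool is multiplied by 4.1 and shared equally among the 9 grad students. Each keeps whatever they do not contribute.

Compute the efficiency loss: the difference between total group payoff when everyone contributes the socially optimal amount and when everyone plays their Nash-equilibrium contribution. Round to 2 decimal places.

1088.10 hours

Each contributed unit returns 4.1/9 = 0.4556 to its contributor — below 1 — so contributing 0 is dominant for every player. At the Nash equilibrium everyone keeps their 39, and the group total is 9 × 39 = 351.
Each contributed unit returns 4.100 to the group as a whole (0.4556 to each of 9 players), which exceeds 1, so the social optimum is full contribution: group total = 4.100 × 351 = 1439.10.
Efficiency loss = 1439.10 − 351 = 1088.10.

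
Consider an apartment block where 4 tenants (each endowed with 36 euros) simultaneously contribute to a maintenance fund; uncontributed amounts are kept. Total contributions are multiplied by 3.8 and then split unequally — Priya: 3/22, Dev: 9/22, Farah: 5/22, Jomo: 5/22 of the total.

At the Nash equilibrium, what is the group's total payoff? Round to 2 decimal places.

244.80 euros

Player j's private return per contributed unit is 3.8 × (j's share). Contributing is weakly dominant for j when that share is at least 1/3.8 = 0.2632, and contributing 0 is dominant otherwise.
The only share above 0.2632 is Dev's 9/22, contributing 36; the remaining 3 contribute 0. Total contributed: 36.
The maintenance fund pays out 3.8 × 36 = 136.80 in total (split across the unequal shares, but the aggregate is all that matters for the group sum).
The 3 free-riders keep 36 each, adding 108. Group total = 108 + 136.80 = 244.80.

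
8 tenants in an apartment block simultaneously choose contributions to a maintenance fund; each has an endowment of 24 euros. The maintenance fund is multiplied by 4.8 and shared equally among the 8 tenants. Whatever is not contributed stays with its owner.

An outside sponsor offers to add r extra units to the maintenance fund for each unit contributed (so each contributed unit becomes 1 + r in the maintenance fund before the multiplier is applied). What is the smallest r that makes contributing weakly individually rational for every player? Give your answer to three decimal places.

0.667

With matching at rate r, one contributed unit becomes (1 + r) in the maintenance fund and returns 4.8 × (1 + r) / 8 to the contributor.
Setting this equal to 1: 1 + r = 8/4.8 = 1.6667.
So the minimum matching rate is r = 1.6667 − 1 = 0.667.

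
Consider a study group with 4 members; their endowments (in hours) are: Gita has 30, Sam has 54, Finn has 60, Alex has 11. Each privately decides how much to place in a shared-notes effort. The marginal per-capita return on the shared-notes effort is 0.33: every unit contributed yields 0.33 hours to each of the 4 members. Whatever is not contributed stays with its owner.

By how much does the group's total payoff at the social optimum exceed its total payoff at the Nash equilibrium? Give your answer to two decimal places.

49.60 hours

The private return per contributed unit is 0.33 < 1 for everyone, so the Nash equilibrium is zero contribution and the group total is Σ E_j = 30 + 54 + 60 + 11 = 155.
Each contributed unit returns 1.320 to the group, so the social optimum is full contribution by everyone: group total = 1.320 × 155 = 204.60.
Efficiency loss = (1.320 − 1) × 155 = 49.60.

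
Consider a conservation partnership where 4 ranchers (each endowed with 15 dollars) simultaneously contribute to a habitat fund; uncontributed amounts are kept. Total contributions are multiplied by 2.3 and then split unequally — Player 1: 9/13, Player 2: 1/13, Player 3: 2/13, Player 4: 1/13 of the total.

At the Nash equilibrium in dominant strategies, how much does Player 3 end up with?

Each unit j contributes comes back to j as 2.3 × (j's share), so j prefers to contribute only if that share exceeds 1/2.3 = 0.4348; otherwise keeping the unit dominates.
The only share above 0.4348 is Player 1's 9/13, contributing 15; the remaining 3 contribute 0. Total contributed: 15.
Player 3 keeps 15 and receives 2.3 × 15 × 2/13 = 5.31 from the habitat fund, for a payoff of 20.31.

20.31 dollars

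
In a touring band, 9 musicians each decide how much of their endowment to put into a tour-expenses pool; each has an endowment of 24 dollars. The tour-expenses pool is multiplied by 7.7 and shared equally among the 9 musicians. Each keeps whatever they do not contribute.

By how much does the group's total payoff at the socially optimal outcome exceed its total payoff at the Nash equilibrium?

Each contributed unit returns 7.7/9 = 0.8556 to its contributor — below 1 — so contributing 0 is dominant for every player. At the Nash equilibrium everyone keeps their 24, and the group total is 9 × 24 = 216.
Each contributed unit returns 7.700 to the group as a whole (0.8556 to each of 9 players), which exceeds 1, so the social optimum is full contribution: group total = 7.700 × 216 = 1663.20.
Efficiency loss = 1663.20 − 216 = 1447.20.

1447.20 dollars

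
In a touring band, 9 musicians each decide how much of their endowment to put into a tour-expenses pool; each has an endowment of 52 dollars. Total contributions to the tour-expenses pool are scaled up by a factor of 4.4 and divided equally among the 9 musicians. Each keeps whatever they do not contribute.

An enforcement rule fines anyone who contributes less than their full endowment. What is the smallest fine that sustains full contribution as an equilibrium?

26.58 dollars

Given the others contribute fully, the best deviation is to contribute 0 (any partial contribution still incurs the fine and gives up units whose private return 0.4889 is below 1).
Deviating from 52 to 0 saves 52 dollars but forfeits the deviator's share of the drop in the tour-expenses pool: 4.4/9 × 52 = 25.42.
So the deviation gain is 52 − 25.42 = 26.58, and the fine must be at least 26.58 dollars to wipe it out.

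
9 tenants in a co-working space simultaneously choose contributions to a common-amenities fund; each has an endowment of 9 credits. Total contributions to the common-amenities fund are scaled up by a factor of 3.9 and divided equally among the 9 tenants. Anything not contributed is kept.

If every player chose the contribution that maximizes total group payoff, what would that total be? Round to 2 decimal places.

315.90 credits

Each contributed unit returns 3.900 to the group as a whole (0.4333 to each of 9 players), which exceeds 1, so the social optimum is full contribution: group total = 3.900 × 81 = 315.90.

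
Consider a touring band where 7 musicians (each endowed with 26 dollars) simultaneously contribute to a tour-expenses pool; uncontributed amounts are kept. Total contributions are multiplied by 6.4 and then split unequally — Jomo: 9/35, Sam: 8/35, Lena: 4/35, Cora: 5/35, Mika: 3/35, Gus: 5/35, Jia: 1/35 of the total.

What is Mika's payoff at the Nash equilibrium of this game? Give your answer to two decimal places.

54.53 dollars

Player j's private return per contributed unit is 6.4 × (j's share). Contributing is weakly dominant for j when that share is at least 1/6.4 = 0.1563, and contributing 0 is dominant otherwise.
Jomo and Sam are above the threshold, contributing 26 each; the remaining 5 contribute 0. Total contributed: 52.
Mika keeps 26 and receives 6.4 × 52 × 3/35 = 28.53 from the tour-expenses pool, for a payoff of 54.53.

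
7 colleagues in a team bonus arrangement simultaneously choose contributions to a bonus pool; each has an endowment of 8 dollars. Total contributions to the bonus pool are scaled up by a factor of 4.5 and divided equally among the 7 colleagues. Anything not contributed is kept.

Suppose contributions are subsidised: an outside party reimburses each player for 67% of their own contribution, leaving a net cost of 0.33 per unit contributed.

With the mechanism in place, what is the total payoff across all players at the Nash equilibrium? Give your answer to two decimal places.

The effective private return per unit is now (4.5/7) / 0.33 = 1.9481 > 1, so every player's dominant strategy flips to full contribution.
So the Nash equilibrium is full contribution by all 7; the group earns 7 × (8 × 0.67 + 4.5 × 8) = 289.52.

289.52 dollars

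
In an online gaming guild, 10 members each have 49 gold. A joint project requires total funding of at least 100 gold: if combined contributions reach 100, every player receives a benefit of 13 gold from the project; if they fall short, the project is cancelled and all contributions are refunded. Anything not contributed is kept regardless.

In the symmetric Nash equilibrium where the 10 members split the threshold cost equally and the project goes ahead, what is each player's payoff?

Equal share of the threshold: 100/10 = 10.
At this profile no one gains by cutting their contribution: any cut drops the total below 100, the project is cancelled, contributions are refunded, and the deviator ends with 49, which is less than 49 − 10 + 13 = 52. Contributing more than 10 just wastes the excess. So contributing exactly 10 is a best response.
Each player's payoff: 49 − 10 + 13 = 52.

52 gold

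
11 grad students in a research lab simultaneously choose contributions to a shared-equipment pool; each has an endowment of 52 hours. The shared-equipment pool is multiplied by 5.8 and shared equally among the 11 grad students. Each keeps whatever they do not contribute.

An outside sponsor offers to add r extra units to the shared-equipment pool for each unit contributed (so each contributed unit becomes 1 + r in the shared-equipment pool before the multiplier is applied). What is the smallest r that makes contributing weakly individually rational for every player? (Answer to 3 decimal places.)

0.897

With matching at rate r, one contributed unit becomes (1 + r) in the shared-equipment pool and returns 5.8 × (1 + r) / 11 to the contributor.
Setting this equal to 1: 1 + r = 11/5.8 = 1.8966.
So the minimum matching rate is r = 1.8966 − 1 = 0.897.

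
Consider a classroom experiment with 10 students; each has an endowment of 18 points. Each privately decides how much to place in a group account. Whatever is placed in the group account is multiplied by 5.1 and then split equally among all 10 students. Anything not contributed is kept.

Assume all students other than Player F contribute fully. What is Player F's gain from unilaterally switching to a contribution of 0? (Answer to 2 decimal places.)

8.82 points

Switching from a contribution of 18 to 0 lets Player F keep an extra 18 points, but lowers the group account by 18, which costs Player F their own share of that drop: 5.1/10 × 18 = 9.18.
Net gain = 18 − 9.18 = 8.82. The private return per contributed unit (0.5100) is below 1, so free-riding is indeed the best response regardless of what the others do.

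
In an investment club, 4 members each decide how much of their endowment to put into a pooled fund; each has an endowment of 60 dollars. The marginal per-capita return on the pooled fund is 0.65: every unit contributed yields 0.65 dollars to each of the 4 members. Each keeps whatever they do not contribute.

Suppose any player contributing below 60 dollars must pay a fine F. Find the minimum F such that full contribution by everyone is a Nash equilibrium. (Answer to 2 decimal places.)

21.00 dollars

Given the others contribute fully, the best deviation is to contribute 0 (any partial contribution still incurs the fine and gives up units whose private return 0.65 is below 1).
Deviating from 60 to 0 saves 60 dollars but forfeits the deviator's share of the drop in the pooled fund: 0.65 × 60 = 39.00.
So the deviation gain is 60 − 39.00 = 21.00, and the fine must be at least 21.00 dollars to wipe it out.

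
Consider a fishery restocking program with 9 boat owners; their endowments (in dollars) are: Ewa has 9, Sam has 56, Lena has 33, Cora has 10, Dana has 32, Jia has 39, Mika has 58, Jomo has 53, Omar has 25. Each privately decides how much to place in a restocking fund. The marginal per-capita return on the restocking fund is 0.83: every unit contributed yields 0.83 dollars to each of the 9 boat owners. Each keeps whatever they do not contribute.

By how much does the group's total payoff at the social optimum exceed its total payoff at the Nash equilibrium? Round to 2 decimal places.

2038.05 dollars

The private return per contributed unit is 0.83 < 1 for everyone, so the Nash equilibrium is zero contribution and the group total is Σ E_j = 9 + 56 + 33 + 10 + 32 + 39 + 58 + 53 + 25 = 315.
Each contributed unit returns 7.470 to the group, so the social optimum is full contribution by everyone: group total = 7.470 × 315 = 2353.05.
Efficiency loss = (7.470 − 1) × 315 = 2038.05.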